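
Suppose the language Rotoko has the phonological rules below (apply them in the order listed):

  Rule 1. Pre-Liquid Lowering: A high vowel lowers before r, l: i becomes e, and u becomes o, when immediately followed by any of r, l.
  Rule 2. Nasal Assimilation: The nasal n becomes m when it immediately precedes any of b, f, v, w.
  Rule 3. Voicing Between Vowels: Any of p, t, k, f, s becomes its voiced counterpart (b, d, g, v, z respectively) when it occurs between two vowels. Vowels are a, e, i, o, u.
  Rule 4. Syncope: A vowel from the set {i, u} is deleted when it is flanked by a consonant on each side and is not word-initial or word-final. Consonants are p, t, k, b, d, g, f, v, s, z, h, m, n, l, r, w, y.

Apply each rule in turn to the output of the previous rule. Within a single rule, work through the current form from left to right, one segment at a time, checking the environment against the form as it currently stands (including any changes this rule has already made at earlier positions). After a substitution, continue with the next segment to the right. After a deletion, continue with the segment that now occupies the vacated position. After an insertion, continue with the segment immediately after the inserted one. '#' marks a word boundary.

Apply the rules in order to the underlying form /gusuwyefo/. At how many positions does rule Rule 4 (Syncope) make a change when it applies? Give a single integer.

2

Rule 1 Pre-Liquid Lowering: no change — [gusuwyefo]
Rule 2 Nasal Assimilation: no change — [gusuwyefo]
Rule 3 Voicing Between Vowels: [gusuwyefo] → [guzuwyevo]
Rule 4 Syncope: [guzuwyevo] → [gzwyevo]
Rule Rule 4 changed 2 position(s).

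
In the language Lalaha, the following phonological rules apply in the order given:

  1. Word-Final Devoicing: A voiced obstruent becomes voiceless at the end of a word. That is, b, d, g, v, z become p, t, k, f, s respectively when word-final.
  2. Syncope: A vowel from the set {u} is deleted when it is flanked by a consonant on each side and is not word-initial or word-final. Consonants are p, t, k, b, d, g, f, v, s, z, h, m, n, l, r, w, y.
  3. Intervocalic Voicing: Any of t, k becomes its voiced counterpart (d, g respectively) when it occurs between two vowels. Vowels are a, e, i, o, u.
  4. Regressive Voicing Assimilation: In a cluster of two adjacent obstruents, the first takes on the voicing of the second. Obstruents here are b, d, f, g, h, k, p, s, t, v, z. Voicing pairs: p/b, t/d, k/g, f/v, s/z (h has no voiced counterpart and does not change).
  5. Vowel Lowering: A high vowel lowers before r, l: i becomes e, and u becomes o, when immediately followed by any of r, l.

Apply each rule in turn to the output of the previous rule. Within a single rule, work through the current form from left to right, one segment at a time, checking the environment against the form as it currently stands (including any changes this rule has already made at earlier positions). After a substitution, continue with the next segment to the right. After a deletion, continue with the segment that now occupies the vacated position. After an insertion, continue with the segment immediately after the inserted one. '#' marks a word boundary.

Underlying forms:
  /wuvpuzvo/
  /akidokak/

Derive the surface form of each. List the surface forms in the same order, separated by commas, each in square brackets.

/wuvpuzvo/:
  1 Word-Final Devoicing: no change — [wuvpuzvo]
  2 Syncope: [wuvpuzvo] → [wvpzvo]
  3 Intervocalic Voicing: no change — [wvpzvo]
  4 Regressive Voicing Assimilation: [wvpzvo] → [wfbzvo]
  5 Vowel Lowering: no change — [wfbzvo]
/akidokak/:
  1 Word-Final Devoicing: no change — [akidokak]
  2 Syncope: no change — [akidokak]
  3 Intervocalic Voicing: [akidokak] → [agidogak]
  4 Regressive Voicing Assimilation: no change — [agidogak]
  5 Vowel Lowering: no change — [agidogak]

[wfbzvo], [agidogak]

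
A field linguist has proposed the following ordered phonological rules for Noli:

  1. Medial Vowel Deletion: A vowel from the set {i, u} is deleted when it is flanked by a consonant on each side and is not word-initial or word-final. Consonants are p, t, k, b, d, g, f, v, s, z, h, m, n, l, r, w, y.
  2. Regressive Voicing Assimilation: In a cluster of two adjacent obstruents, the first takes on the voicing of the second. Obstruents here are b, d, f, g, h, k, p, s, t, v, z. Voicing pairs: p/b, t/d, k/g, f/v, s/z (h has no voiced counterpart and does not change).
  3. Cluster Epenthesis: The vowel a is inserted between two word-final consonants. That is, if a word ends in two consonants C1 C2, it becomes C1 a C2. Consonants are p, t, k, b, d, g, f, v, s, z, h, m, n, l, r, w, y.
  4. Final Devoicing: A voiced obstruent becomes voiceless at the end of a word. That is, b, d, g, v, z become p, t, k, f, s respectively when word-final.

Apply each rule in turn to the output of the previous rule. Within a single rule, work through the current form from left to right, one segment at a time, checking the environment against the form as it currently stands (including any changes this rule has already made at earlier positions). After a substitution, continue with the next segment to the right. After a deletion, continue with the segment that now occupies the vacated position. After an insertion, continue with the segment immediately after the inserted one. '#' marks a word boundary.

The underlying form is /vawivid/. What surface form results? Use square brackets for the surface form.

[vawvat]

1 Medial Vowel Deletion: [vawivid] → [vawvd]
2 Regressive Voicing Assimilation: no change — [vawvd]
3 Cluster Epenthesis: [vawvd] → [vawvad]
4 Final Devoicing: [vawvad] → [vawvat]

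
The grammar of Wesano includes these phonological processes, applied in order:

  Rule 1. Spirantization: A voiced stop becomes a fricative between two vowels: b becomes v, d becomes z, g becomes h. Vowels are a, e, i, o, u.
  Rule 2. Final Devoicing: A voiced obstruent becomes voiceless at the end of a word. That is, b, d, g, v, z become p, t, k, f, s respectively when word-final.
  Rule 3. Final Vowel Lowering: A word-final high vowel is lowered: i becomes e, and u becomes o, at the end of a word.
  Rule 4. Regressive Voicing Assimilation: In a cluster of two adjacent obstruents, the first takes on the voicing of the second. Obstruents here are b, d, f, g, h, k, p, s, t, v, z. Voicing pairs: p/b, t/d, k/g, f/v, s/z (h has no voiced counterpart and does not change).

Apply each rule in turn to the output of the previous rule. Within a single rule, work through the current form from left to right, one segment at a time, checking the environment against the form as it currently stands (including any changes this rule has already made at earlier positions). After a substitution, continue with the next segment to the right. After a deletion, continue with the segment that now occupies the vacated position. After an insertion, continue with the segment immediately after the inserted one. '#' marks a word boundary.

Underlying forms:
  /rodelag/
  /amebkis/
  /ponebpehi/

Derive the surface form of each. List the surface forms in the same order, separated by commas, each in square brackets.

/rodelag/:
  Rule 1 Spirantization: [rodelag] → [rozelag]
  Rule 2 Final Devoicing: [rozelag] → [rozelak]
  Rule 3 Final Vowel Lowering: no change — [rozelak]
  Rule 4 Regressive Voicing Assimilation: no change — [rozelak]
/amebkis/:
  Rule 1 Spirantization: no change — [amebkis]
  Rule 2 Final Devoicing: no change — [amebkis]
  Rule 3 Final Vowel Lowering: no change — [amebkis]
  Rule 4 Regressive Voicing Assimilation: [amebkis] → [amepkis]
/ponebpehi/:
  Rule 1 Spirantization: no change — [ponebpehi]
  Rule 2 Final Devoicing: no change — [ponebpehi]
  Rule 3 Final Vowel Lowering: [ponebpehi] → [ponebpehe]
  Rule 4 Regressive Voicing Assimilation: [ponebpehe] → [poneppehe]

[rozelak], [amepkis], [poneppehe]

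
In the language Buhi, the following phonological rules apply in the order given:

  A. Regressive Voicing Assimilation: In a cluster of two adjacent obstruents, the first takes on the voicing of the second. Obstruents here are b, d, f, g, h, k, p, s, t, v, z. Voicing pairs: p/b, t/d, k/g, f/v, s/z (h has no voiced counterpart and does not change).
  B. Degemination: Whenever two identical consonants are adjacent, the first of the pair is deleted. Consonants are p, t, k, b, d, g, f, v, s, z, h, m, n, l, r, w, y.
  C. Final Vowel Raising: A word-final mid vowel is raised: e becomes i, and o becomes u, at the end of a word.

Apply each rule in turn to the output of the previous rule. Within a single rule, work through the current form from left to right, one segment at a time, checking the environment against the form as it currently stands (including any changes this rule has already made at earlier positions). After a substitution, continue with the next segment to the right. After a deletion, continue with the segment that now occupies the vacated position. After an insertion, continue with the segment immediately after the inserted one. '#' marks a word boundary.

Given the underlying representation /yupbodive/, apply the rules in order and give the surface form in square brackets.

A Regressive Voicing Assimilation: [yupbodive] → [yubbodive]
B Degemination: [yubbodive] → [yubodive]
C Final Vowel Raising: [yubodive] → [yubodivi]

[yubodivi]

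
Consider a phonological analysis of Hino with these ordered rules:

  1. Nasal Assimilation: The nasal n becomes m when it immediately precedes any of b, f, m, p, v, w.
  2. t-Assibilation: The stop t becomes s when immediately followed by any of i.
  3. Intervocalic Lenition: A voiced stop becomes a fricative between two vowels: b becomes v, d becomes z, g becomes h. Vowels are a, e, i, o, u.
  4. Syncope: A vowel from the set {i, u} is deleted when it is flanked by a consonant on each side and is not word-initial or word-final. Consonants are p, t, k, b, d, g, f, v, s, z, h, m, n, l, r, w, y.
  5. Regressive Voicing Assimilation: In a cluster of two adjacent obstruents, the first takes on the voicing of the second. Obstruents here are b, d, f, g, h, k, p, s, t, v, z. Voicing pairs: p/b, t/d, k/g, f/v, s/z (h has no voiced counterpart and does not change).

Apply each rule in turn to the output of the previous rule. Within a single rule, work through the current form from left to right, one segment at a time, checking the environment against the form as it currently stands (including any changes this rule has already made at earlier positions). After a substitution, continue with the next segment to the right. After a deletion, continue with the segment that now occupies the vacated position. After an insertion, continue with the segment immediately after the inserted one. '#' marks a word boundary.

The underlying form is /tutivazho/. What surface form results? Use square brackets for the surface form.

1 Nasal Assimilation: no change — [tutivazho]
2 t-Assibilation: [tutivazho] → [tusivazho]
3 Intervocalic Lenition: no change — [tusivazho]
4 Syncope: [tusivazho] → [tsvazho]
5 Regressive Voicing Assimilation: [tsvazho] → [tzvasho]

[tzvasho]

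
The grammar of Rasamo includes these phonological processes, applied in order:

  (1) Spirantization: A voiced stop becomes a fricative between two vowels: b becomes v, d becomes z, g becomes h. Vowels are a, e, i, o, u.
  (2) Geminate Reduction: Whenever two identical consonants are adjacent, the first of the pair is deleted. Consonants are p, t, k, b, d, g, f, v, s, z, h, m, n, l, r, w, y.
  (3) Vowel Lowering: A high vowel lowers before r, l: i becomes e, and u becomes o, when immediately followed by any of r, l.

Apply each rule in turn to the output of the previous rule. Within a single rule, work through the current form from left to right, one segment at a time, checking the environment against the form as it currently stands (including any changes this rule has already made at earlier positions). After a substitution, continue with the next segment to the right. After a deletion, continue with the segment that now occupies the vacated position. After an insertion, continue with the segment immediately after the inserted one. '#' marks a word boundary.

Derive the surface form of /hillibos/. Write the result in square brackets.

(1) Spirantization: [hillibos] → [hillivos]
(2) Geminate Reduction: [hillivos] → [hilivos]
(3) Vowel Lowering: [hilivos] → [helivos]

[helivos]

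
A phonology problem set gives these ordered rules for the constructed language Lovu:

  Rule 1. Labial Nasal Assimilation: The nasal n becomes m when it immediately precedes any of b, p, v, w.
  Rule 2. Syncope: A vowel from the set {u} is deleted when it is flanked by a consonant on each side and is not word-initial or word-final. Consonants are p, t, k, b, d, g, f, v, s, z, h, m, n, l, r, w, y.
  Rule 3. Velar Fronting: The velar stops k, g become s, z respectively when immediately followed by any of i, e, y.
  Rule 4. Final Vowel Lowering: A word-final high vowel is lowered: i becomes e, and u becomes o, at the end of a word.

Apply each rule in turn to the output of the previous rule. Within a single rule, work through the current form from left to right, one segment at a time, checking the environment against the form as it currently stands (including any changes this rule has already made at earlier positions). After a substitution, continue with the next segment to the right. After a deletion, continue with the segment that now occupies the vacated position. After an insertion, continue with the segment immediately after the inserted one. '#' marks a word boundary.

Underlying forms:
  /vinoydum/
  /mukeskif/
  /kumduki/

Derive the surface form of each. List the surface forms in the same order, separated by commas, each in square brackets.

/vinoydum/:
  Rule 1 Labial Nasal Assimilation: no change — [vinoydum]
  Rule 2 Syncope: [vinoydum] → [vinoydm]
  Rule 3 Velar Fronting: no change — [vinoydm]
  Rule 4 Final Vowel Lowering: no change — [vinoydm]
/mukeskif/:
  Rule 1 Labial Nasal Assimilation: no change — [mukeskif]
  Rule 2 Syncope: [mukeskif] → [mkeskif]
  Rule 3 Velar Fronting: [mkeskif] → [msessif]
  Rule 4 Final Vowel Lowering: no change — [msessif]
/kumduki/:
  Rule 1 Labial Nasal Assimilation: no change — [kumduki]
  Rule 2 Syncope: [kumduki] → [kmdki]
  Rule 3 Velar Fronting: [kmdki] → [kmdsi]
  Rule 4 Final Vowel Lowering: [kmdsi] → [kmdse]

[vinoydm], [msessif], [kmdse]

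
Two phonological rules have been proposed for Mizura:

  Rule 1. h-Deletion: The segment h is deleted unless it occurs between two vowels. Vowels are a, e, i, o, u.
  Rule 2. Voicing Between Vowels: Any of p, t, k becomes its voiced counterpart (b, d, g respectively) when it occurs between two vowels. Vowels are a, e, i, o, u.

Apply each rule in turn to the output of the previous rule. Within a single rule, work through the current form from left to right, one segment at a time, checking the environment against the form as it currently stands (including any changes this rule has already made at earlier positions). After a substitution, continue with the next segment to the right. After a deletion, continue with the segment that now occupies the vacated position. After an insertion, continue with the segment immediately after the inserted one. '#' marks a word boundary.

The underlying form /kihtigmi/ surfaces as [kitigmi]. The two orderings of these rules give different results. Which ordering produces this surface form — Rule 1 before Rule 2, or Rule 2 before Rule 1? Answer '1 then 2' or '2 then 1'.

Order 1 then 2:
  1 h-Deletion: [kihtigmi] → [kitigmi]
  2 Voicing Between Vowels: [kitigmi] → [kidigmi]
  result: [kidigmi]
Order 2 then 1:
  2 Voicing Between Vowels: no change — [kihtigmi]
  1 h-Deletion: [kihtigmi] → [kitigmi]
  result: [kitigmi]

2 then 1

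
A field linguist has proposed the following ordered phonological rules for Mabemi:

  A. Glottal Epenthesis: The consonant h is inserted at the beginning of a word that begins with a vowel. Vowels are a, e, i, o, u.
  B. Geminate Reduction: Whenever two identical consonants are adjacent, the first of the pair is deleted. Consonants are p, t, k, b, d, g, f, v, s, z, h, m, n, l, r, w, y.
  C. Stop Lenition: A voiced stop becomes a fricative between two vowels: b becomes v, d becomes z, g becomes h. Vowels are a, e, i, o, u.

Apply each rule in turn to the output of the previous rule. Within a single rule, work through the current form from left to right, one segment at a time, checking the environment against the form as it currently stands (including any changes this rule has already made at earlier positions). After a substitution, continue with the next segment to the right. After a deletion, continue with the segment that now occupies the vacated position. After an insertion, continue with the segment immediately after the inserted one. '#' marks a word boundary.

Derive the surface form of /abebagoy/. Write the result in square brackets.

A Glottal Epenthesis: [abebagoy] → [habebagoy]
B Geminate Reduction: no change — [habebagoy]
C Stop Lenition: [habebagoy] → [havevahoy]

[havevahoy]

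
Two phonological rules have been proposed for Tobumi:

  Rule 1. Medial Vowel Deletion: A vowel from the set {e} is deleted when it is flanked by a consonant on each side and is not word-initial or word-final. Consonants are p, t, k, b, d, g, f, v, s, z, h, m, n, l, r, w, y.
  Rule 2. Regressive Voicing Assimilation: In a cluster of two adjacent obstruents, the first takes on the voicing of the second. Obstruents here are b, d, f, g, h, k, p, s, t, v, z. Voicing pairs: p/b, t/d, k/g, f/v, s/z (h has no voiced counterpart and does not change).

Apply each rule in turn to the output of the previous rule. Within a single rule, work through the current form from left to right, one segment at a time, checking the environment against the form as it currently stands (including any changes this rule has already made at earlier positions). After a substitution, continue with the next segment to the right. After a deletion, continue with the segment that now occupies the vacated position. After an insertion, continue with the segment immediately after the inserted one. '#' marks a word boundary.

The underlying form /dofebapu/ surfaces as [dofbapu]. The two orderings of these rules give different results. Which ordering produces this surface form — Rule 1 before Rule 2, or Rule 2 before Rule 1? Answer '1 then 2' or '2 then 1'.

Order 1 then 2:
  1 Medial Vowel Deletion: [dofebapu] → [dofbapu]
  2 Regressive Voicing Assimilation: [dofbapu] → [dovbapu]
  result: [dovbapu]
Order 2 then 1:
  2 Regressive Voicing Assimilation: no change — [dofebapu]
  1 Medial Vowel Deletion: [dofebapu] → [dofbapu]
  result: [dofbapu]

2 then 1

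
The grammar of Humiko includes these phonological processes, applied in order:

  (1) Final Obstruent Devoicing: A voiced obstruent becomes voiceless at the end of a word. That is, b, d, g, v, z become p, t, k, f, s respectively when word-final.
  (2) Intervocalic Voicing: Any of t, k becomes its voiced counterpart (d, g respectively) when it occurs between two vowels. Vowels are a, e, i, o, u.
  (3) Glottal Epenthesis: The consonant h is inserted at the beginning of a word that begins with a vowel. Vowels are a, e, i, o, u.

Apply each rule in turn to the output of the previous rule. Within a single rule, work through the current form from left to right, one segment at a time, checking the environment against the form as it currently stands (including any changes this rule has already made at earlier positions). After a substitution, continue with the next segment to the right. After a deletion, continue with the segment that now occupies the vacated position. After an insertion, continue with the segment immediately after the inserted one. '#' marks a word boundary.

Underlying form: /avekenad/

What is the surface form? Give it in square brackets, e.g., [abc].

(1) Final Obstruent Devoicing: [avekenad] → [avekenat]
(2) Intervocalic Voicing: [avekenat] → [avegenat]
(3) Glottal Epenthesis: [avegenat] → [havegenat]

[havegenat]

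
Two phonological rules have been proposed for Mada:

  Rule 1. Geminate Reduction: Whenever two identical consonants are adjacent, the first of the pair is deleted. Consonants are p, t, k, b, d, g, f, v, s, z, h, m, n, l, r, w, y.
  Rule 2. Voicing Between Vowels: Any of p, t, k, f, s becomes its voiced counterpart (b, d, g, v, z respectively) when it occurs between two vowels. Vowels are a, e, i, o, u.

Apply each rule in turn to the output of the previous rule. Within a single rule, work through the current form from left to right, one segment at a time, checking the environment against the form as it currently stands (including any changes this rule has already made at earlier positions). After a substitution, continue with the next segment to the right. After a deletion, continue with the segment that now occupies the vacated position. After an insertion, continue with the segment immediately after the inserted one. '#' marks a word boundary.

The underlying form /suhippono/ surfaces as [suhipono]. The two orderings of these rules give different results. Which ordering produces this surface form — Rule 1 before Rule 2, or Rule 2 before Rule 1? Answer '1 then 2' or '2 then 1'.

2 then 1

Order 1 then 2:
  1 Geminate Reduction: [suhippono] → [suhipono]
  2 Voicing Between Vowels: [suhipono] → [suhibono]
  result: [suhibono]
Order 2 then 1:
  2 Voicing Between Vowels: no change — [suhippono]
  1 Geminate Reduction: [suhippono] → [suhipono]
  result: [suhipono]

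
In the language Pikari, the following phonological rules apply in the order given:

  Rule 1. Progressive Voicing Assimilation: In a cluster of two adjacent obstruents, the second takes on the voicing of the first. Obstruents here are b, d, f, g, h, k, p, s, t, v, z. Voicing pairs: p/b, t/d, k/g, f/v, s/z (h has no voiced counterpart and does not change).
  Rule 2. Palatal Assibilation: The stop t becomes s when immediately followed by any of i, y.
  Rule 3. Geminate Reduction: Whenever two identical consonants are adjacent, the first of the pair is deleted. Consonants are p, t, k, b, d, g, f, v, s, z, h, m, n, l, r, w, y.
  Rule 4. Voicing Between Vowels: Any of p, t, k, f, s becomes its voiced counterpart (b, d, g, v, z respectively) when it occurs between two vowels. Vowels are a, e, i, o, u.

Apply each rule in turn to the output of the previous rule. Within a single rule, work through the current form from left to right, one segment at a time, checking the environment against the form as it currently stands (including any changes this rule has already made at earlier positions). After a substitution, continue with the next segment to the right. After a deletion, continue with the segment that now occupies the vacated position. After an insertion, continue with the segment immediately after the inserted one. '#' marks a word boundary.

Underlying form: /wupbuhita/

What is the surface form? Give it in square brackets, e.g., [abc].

Rule 1 Progressive Voicing Assimilation: [wupbuhita] → [wuppuhita]
Rule 2 Palatal Assibilation: no change — [wuppuhita]
Rule 3 Geminate Reduction: [wuppuhita] → [wupuhita]
Rule 4 Voicing Between Vowels: [wupuhita] → [wubuhida]

[wubuhida]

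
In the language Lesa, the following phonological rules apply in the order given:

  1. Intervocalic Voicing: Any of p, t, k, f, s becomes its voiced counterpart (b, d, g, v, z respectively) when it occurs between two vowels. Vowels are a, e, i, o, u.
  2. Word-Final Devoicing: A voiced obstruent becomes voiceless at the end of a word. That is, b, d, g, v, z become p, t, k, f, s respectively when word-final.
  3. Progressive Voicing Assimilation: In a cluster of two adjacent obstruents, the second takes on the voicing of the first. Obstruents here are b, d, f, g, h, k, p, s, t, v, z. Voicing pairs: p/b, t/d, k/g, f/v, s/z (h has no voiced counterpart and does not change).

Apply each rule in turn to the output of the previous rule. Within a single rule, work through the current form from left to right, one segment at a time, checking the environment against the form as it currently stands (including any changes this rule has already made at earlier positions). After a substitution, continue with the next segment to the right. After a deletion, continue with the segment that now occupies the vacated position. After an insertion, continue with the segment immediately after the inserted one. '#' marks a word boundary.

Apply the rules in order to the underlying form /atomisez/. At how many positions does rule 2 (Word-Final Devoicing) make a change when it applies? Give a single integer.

1

1 Intervocalic Voicing: [atomisez] → [adomizez]
2 Word-Final Devoicing: [adomizez] → [adomizes]
3 Progressive Voicing Assimilation: no change — [adomizes]
Rule 2 changed 1 position(s).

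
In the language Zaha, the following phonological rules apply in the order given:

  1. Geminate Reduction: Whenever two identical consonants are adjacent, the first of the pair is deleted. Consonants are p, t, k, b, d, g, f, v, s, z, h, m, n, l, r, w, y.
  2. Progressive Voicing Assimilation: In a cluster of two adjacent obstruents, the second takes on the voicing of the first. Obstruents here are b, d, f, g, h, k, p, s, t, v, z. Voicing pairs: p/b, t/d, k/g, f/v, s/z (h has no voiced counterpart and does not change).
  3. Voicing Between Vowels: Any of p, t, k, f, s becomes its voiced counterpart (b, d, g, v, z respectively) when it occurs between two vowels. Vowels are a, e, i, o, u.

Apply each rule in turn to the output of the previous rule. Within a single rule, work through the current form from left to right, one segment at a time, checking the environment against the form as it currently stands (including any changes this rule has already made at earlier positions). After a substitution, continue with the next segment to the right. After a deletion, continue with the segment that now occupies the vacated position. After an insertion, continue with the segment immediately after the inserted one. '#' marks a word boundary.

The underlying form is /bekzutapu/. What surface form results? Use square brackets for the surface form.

1 Geminate Reduction: no change — [bekzutapu]
2 Progressive Voicing Assimilation: [bekzutapu] → [beksutapu]
3 Voicing Between Vowels: [beksutapu] → [beksudabu]

[beksudabu]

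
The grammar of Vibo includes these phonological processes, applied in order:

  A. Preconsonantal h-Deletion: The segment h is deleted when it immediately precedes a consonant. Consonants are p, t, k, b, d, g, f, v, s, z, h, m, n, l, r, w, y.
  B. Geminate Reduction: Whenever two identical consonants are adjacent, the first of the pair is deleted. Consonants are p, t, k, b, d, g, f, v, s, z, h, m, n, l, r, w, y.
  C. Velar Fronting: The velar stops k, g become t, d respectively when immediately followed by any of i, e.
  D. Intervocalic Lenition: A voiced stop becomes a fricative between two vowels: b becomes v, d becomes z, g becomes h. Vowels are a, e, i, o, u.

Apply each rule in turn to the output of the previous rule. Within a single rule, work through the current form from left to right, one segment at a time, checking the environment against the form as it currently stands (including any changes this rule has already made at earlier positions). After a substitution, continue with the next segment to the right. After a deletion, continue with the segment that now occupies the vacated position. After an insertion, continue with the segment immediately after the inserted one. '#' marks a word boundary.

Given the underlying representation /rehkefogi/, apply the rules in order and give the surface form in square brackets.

[retefozi]

A Preconsonantal h-Deletion: [rehkefogi] → [rekefogi]
B Geminate Reduction: no change — [rekefogi]
C Velar Fronting: [rekefogi] → [retefodi]
D Intervocalic Lenition: [retefodi] → [retefozi]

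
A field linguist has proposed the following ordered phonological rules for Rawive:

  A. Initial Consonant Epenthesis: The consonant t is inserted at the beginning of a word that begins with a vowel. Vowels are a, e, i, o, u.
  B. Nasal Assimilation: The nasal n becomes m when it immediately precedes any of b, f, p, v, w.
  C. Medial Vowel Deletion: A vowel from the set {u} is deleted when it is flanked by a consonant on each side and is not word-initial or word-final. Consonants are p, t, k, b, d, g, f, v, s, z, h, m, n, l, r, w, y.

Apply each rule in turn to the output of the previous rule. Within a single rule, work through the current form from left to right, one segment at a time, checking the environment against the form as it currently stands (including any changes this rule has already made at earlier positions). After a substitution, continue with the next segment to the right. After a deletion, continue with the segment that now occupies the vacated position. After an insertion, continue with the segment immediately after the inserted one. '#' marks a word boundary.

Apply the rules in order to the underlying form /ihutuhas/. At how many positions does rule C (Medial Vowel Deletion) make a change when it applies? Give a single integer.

2

A Initial Consonant Epenthesis: [ihutuhas] → [tihutuhas]
B Nasal Assimilation: no change — [tihutuhas]
C Medial Vowel Deletion: [tihutuhas] → [tihthas]
Rule C changed 2 position(s).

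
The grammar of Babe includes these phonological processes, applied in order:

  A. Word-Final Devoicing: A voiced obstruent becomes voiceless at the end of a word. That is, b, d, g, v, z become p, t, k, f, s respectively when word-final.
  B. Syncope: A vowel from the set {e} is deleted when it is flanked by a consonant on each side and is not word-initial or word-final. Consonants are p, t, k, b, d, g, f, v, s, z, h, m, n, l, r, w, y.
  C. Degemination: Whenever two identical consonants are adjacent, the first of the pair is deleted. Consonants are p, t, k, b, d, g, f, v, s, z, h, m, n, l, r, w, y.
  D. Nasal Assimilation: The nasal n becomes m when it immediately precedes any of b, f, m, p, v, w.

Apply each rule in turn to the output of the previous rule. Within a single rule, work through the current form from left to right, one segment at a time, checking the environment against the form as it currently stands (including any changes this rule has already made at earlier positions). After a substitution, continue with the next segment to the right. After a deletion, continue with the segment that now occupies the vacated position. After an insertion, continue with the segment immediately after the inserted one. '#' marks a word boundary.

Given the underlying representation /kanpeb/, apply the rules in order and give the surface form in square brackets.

A Word-Final Devoicing: [kanpeb] → [kanpep]
B Syncope: [kanpep] → [kanpp]
C Degemination: [kanpp] → [kanp]
D Nasal Assimilation: [kanp] → [kamp]

[kamp]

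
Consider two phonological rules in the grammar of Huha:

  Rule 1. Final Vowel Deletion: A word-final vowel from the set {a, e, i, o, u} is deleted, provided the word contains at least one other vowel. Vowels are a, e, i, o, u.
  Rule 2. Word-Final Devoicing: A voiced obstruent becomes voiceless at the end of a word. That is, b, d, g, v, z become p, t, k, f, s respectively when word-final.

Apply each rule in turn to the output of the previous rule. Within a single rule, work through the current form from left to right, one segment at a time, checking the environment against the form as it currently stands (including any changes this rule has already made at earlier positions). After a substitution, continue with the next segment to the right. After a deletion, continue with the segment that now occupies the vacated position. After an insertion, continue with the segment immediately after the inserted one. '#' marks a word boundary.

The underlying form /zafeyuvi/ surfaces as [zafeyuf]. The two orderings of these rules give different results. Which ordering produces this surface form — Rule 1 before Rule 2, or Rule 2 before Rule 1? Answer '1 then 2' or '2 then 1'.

1 then 2

Order 1 then 2:
  1 Final Vowel Deletion: [zafeyuvi] → [zafeyuv]
  2 Word-Final Devoicing: [zafeyuv] → [zafeyuf]
  result: [zafeyuf]
Order 2 then 1:
  2 Word-Final Devoicing: no change — [zafeyuvi]
  1 Final Vowel Deletion: [zafeyuvi] → [zafeyuv]
  result: [zafeyuv]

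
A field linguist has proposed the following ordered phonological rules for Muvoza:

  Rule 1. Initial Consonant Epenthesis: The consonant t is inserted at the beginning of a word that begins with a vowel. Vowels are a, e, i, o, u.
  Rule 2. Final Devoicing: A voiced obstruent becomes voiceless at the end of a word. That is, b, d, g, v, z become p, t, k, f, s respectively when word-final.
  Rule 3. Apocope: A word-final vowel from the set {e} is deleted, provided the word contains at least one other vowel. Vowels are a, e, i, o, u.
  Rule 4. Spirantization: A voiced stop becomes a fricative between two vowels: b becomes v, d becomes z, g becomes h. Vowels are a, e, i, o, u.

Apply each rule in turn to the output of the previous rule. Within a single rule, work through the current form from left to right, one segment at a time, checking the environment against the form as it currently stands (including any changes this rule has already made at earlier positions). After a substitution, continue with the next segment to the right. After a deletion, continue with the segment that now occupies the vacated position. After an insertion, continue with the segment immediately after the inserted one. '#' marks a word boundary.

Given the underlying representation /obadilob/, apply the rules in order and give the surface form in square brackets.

[tovazilop]

Rule 1 Initial Consonant Epenthesis: [obadilob] → [tobadilob]
Rule 2 Final Devoicing: [tobadilob] → [tobadilop]
Rule 3 Apocope: no change — [tobadilop]
Rule 4 Spirantization: [tobadilop] → [tovazilop]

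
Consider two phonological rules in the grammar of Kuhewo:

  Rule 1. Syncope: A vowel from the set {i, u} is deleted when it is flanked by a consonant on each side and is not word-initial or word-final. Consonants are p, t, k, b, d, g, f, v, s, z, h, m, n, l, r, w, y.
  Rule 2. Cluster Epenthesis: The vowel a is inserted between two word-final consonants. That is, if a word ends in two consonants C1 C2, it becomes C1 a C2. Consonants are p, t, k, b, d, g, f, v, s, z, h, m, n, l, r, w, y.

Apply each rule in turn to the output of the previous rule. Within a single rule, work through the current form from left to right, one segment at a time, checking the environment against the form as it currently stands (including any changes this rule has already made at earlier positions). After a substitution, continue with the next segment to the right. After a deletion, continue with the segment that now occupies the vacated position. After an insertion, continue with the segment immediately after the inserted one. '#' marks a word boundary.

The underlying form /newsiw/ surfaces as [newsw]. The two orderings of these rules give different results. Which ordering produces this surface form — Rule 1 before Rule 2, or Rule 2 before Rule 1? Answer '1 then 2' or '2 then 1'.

Order 1 then 2:
  1 Syncope: [newsiw] → [newsw]
  2 Cluster Epenthesis: [newsw] → [newsaw]
  result: [newsaw]
Order 2 then 1:
  2 Cluster Epenthesis: no change — [newsiw]
  1 Syncope: [newsiw] → [newsw]
  result: [newsw]

2 then 1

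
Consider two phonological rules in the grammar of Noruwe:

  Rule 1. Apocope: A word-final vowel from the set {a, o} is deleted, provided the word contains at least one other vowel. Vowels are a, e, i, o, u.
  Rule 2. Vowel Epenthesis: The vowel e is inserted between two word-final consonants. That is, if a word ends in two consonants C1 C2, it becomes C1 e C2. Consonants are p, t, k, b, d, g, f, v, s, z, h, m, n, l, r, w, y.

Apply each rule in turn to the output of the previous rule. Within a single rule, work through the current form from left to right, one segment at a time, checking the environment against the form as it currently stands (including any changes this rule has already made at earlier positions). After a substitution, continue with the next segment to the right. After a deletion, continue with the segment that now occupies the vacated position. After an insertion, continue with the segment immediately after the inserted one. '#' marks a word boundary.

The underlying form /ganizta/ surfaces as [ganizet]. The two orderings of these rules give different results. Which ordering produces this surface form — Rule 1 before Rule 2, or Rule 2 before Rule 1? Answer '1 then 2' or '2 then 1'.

1 then 2

Order 1 then 2:
  1 Apocope: [ganizta] → [ganizt]
  2 Vowel Epenthesis: [ganizt] → [ganizet]
  result: [ganizet]
Order 2 then 1:
  2 Vowel Epenthesis: no change — [ganizta]
  1 Apocope: [ganizta] → [ganizt]
  result: [ganizt]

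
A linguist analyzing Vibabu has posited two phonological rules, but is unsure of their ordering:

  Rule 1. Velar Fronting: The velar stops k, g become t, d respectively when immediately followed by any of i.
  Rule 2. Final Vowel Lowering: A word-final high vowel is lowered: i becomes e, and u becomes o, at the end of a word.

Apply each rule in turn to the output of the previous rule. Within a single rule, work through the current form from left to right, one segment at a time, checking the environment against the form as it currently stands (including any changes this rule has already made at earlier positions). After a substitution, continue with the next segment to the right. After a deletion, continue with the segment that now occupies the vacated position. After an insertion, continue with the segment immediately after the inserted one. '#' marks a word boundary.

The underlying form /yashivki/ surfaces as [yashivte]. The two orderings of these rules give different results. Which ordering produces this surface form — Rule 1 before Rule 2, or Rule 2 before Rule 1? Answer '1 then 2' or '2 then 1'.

1 then 2

Order 1 then 2:
  1 Velar Fronting: [yashivki] → [yashivti]
  2 Final Vowel Lowering: [yashivti] → [yashivte]
  result: [yashivte]
Order 2 then 1:
  2 Final Vowel Lowering: [yashivki] → [yashivke]
  1 Velar Fronting: no change — [yashivke]
  result: [yashivke]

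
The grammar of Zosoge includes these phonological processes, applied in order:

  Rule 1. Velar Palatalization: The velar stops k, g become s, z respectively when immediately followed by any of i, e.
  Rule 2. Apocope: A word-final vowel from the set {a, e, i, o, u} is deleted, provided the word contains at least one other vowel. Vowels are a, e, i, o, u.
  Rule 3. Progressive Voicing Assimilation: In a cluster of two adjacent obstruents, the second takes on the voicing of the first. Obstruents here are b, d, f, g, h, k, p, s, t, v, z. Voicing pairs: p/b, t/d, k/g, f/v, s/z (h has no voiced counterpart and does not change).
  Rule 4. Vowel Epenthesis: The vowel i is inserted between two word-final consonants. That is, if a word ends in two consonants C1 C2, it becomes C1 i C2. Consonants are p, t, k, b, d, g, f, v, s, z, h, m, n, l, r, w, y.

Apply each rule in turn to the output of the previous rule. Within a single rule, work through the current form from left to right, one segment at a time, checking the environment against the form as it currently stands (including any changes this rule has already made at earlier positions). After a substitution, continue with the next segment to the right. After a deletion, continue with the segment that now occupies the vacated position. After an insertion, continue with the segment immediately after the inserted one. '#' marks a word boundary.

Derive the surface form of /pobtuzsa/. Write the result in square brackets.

Rule 1 Velar Palatalization: no change — [pobtuzsa]
Rule 2 Apocope: [pobtuzsa] → [pobtuzs]
Rule 3 Progressive Voicing Assimilation: [pobtuzs] → [pobduzz]
Rule 4 Vowel Epenthesis: [pobduzz] → [pobduziz]

[pobduziz]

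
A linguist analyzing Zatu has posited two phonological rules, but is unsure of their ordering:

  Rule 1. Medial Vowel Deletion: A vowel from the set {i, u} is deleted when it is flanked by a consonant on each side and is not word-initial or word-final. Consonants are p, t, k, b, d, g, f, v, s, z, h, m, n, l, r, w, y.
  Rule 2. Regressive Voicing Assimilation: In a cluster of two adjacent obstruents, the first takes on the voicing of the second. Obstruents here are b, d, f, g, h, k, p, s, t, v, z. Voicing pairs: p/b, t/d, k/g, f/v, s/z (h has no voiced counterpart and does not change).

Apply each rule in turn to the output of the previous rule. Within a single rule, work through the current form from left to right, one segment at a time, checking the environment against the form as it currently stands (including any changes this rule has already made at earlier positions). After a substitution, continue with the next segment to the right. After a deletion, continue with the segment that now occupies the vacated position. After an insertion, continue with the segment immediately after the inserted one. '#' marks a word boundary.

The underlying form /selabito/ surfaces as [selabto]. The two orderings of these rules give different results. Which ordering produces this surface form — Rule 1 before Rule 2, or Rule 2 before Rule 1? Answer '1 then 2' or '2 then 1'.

2 then 1

Order 1 then 2:
  1 Medial Vowel Deletion: [selabito] → [selabto]
  2 Regressive Voicing Assimilation: [selabto] → [selapto]
  result: [selapto]
Order 2 then 1:
  2 Regressive Voicing Assimilation: no change — [selabito]
  1 Medial Vowel Deletion: [selabito] → [selabto]
  result: [selabto]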